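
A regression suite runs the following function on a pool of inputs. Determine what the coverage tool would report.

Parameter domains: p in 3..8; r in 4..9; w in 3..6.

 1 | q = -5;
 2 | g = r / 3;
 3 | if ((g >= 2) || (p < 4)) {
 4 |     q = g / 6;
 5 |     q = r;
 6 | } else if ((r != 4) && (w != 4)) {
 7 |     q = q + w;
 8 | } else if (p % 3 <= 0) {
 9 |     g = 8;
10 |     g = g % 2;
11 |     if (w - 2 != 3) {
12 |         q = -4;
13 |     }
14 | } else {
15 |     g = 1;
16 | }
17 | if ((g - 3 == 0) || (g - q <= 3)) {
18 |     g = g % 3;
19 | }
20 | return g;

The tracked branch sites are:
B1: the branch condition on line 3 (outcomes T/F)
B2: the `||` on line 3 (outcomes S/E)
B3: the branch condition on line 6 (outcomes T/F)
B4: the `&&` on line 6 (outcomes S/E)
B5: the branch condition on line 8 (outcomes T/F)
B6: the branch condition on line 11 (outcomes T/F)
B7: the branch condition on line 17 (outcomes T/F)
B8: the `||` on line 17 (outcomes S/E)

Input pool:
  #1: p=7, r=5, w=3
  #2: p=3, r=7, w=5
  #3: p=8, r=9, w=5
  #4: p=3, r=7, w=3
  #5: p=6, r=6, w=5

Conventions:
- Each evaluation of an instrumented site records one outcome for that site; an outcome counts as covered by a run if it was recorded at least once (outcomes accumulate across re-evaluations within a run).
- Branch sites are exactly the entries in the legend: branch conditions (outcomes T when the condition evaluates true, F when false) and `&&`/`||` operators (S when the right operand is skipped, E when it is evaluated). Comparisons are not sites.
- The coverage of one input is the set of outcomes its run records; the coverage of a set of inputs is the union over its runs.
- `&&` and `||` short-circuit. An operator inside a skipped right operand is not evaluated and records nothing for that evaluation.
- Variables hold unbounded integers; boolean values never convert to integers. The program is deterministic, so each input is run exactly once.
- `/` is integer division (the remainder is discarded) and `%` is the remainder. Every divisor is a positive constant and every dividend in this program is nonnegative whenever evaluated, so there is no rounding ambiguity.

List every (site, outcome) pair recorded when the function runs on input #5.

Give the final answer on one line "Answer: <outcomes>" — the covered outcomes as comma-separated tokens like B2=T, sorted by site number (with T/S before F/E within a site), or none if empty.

Simulating input #5 (p=6, r=6, w=5) step by step:
  B2->S, B1->T, B8->E, B7->T
deduplicating events, the covered set is: B1=T, B2=S, B7=T, B8=E

Answer: B1=T, B2=S, B7=T, B8=E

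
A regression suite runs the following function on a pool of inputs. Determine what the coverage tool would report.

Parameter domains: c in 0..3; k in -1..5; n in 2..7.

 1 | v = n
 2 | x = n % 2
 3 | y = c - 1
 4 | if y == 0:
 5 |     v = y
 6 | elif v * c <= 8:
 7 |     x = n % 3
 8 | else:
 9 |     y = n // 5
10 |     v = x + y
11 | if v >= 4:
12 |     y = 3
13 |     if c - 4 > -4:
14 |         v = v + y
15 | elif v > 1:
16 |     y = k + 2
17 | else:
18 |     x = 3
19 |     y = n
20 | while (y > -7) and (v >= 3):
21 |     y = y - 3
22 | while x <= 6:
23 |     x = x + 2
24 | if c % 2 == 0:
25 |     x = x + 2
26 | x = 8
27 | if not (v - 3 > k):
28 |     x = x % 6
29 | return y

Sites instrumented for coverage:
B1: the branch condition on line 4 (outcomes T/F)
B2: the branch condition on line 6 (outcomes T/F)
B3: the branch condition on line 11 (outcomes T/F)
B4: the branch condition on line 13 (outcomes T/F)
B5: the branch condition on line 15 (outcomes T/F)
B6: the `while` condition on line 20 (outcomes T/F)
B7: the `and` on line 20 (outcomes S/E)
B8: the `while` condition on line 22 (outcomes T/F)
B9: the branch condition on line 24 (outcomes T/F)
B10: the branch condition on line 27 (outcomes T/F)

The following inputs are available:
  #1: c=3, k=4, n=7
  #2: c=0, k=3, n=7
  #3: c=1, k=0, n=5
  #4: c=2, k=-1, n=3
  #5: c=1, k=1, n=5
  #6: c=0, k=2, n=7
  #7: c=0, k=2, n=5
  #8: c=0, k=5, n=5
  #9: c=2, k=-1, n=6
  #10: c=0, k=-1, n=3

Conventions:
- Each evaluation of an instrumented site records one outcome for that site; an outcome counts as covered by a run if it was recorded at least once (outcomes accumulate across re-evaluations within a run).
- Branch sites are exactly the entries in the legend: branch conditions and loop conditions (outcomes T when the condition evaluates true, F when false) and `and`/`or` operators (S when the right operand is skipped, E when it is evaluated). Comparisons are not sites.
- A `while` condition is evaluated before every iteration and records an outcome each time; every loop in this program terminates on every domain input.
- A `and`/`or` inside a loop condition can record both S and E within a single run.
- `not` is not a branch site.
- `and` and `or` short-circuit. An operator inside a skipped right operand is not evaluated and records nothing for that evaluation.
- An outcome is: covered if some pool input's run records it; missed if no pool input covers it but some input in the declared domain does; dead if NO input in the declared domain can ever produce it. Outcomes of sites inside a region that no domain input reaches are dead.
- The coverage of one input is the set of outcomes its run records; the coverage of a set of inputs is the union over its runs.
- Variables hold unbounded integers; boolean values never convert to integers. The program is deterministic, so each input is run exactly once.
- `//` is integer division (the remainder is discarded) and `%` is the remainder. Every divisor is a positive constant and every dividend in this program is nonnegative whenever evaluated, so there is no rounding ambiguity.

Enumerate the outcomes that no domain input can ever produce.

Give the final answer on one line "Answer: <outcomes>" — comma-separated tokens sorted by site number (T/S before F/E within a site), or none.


sweeping the full domain (168 inputs) for each outcome:
  reachable outcomes have witnesses, e.g. B1=T (e.g. c=1, k=-1, n=2), B1=F (e.g. c=0, k=-1, n=2), B2=T (e.g. c=0, k=-1, n=2), B2=F (e.g. c=2, k=-1, n=5)
Answer: none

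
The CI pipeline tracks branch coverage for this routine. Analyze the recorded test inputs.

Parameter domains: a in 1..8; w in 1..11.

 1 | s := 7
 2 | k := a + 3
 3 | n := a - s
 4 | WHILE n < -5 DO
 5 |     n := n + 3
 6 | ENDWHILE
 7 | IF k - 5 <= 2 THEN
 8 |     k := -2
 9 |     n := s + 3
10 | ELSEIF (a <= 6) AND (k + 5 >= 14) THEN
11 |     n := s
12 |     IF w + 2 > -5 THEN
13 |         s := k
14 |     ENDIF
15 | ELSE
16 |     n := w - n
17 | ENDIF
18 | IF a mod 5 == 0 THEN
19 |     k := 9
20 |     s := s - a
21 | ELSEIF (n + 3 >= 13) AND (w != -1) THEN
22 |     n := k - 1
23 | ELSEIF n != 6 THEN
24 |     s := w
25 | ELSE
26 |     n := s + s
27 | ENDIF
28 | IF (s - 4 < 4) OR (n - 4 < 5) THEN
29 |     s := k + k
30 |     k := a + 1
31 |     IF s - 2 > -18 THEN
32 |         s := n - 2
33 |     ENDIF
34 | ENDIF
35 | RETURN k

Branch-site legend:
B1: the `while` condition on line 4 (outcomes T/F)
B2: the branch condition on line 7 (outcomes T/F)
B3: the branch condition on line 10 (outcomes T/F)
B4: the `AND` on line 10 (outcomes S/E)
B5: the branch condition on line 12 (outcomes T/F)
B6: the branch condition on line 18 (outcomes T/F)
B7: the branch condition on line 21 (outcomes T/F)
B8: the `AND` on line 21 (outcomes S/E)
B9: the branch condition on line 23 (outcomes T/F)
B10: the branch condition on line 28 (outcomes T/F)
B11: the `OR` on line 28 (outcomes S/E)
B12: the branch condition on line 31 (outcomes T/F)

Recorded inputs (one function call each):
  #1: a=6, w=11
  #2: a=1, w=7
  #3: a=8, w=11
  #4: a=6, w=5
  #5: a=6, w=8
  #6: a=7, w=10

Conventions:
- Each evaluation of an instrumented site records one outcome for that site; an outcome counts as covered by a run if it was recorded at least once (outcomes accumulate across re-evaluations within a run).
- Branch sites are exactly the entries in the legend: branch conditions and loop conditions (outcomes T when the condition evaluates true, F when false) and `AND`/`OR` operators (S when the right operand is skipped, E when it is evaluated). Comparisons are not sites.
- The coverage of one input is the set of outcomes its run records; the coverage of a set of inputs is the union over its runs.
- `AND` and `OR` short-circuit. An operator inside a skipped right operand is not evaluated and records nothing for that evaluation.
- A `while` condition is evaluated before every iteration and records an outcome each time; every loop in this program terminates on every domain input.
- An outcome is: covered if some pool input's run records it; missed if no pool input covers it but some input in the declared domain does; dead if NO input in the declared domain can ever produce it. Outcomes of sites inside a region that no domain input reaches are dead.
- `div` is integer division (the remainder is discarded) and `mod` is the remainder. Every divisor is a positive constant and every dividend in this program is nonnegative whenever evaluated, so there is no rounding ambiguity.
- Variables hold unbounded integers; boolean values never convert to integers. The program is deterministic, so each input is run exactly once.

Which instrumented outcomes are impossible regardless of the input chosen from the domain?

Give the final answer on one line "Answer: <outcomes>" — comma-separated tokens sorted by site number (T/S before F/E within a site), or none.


running all 88 domain inputs and tallying outcomes:
  B5=F: never recorded by any domain input -> dead
  B12=F: never recorded by any domain input -> dead
  reachable outcomes have witnesses, e.g. B1=T (e.g. a=1, w=1), B1=F (e.g. a=1, w=1), B2=T (e.g. a=1, w=1), B2=F (e.g. a=5, w=1)
Answer: B5=F, B12=F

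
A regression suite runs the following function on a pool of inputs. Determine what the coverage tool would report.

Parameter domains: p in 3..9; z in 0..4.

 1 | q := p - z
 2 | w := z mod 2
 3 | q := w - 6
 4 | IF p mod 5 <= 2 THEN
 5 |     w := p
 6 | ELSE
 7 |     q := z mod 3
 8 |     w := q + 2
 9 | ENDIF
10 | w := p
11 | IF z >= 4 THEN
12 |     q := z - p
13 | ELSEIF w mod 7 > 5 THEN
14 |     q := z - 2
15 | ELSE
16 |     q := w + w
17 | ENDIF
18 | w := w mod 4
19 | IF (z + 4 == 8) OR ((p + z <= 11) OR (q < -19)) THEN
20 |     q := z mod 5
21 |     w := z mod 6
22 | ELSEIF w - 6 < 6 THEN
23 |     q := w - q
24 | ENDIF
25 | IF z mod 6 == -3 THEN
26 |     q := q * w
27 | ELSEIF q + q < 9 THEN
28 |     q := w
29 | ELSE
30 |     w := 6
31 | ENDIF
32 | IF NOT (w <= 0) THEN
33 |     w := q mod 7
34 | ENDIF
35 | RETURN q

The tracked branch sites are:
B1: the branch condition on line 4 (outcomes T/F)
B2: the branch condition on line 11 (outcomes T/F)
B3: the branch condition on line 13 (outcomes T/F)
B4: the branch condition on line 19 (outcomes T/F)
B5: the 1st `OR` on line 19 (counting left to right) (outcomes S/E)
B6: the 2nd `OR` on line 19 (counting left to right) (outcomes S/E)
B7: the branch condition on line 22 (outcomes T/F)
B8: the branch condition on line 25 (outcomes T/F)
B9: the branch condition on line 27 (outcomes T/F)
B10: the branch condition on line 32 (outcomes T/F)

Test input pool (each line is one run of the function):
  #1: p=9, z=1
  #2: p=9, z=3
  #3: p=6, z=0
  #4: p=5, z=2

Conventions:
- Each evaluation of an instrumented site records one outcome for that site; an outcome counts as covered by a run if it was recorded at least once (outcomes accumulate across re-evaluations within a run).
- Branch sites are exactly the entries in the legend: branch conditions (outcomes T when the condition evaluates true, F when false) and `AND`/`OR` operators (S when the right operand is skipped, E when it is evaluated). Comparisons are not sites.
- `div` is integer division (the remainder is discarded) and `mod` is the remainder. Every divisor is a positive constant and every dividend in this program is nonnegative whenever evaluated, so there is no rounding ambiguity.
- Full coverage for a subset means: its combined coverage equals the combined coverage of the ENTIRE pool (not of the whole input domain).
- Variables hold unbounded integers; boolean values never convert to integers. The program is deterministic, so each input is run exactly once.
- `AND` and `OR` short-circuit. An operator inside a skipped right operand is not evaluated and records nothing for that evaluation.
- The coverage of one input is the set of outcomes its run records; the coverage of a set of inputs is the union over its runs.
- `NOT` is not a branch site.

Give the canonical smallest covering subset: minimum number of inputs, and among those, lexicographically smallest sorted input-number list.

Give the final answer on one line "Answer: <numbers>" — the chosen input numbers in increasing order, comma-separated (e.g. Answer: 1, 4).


input #1, p=9, z=1: outcomes B1=F, B2=F, B3=F, B4=T, B5=E, B6=S, B8=F, B9=T, B10=T
input #2, p=9, z=3: outcomes B1=F, B2=F, B3=F, B4=F, B5=E, B6=E, B7=T, B8=F, B9=T, B10=T
input #3, p=6, z=0: outcomes B1=T, B2=F, B3=T, B4=T, B5=E, B6=S, B8=F, B9=T, B10=F
input #4, p=5, z=2: outcomes B1=T, B2=F, B3=F, B4=T, B5=E, B6=S, B8=F, B9=T, B10=T
the full pool covers 15 outcomes: B1=T, B1=F, B2=F, B3=T, B3=F, B4=T, B4=F, B5=E, B6=S, B6=E, B7=T, B8=F, B9=T, B10=T, B10=F
checked all size-1 subsets: none covers 15 outcomes (max 10/15)
inputs {2, 3} (size 2) cover everything; no size-2 subset with a lexicographically smaller index list covers all 15
Answer: 2, 3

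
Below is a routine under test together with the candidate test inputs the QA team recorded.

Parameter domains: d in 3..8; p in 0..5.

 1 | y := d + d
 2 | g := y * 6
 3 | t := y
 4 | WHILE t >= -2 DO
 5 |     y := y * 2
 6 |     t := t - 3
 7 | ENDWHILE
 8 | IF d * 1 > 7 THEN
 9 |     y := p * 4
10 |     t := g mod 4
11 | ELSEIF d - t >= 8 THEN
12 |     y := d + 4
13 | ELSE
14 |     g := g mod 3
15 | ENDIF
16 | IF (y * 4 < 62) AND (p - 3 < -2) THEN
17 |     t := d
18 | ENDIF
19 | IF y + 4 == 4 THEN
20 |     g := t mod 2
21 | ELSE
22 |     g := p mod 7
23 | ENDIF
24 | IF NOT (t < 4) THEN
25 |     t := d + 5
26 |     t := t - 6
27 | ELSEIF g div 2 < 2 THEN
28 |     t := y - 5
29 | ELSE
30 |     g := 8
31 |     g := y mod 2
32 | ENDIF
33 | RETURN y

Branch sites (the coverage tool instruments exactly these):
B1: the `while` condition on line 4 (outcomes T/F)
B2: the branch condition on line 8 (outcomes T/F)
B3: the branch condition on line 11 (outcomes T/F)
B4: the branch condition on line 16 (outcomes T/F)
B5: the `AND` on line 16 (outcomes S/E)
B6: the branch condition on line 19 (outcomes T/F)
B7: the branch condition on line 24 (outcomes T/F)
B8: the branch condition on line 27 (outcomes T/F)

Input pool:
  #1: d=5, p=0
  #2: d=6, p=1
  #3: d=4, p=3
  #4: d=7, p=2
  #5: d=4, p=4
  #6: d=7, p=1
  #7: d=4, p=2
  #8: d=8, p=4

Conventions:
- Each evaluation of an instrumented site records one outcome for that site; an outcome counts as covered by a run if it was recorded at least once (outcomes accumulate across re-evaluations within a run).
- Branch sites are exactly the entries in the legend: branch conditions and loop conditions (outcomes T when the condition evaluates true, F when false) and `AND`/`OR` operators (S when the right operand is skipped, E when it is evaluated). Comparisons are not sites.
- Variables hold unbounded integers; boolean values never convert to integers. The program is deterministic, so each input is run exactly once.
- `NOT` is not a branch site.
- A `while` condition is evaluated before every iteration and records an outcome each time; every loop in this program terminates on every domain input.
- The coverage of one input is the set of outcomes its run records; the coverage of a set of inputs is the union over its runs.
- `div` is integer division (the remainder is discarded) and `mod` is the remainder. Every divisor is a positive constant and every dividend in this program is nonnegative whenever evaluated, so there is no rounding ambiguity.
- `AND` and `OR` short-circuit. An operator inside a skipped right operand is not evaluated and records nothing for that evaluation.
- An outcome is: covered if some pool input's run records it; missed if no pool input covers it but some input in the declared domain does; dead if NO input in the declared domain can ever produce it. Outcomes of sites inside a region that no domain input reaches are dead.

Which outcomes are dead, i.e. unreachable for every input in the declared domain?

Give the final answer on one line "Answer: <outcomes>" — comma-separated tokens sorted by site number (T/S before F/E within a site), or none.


checking every outcome against all 36 domain inputs:
  reachable outcomes have witnesses, e.g. B1=T (e.g. d=3, p=0), B1=F (e.g. d=3, p=0), B2=T (e.g. d=8, p=0), B2=F (e.g. d=3, p=0)
Answer: none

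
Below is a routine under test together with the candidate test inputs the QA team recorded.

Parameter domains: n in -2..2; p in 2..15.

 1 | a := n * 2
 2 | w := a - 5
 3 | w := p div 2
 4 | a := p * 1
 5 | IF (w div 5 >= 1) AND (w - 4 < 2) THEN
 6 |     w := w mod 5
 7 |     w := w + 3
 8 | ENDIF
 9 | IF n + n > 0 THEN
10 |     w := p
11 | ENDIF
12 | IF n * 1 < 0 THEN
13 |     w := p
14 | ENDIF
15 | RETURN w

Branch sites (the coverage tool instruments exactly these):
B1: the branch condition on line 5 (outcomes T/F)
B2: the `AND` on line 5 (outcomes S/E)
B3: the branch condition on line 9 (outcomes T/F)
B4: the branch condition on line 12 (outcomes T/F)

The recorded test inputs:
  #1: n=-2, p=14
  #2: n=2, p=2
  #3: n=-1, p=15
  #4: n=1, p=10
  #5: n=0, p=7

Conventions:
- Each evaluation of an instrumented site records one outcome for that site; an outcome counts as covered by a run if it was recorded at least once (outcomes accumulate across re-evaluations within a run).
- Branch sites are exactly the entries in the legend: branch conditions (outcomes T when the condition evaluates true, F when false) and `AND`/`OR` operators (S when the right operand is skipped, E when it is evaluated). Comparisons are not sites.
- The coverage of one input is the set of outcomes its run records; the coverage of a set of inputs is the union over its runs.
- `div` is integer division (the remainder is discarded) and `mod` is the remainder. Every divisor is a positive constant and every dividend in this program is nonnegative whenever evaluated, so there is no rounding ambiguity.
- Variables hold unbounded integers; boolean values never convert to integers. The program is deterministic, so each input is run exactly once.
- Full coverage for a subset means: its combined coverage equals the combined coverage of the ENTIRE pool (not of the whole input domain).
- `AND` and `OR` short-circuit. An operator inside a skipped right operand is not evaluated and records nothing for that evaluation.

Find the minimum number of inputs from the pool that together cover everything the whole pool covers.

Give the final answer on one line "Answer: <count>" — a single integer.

input #1, n=-2, p=14: events B2->E, B1->F, B3->F, B4->T; outcomes B1=F, B2=E, B3=F, B4=T
input #2, n=2, p=2: events B2->S, B1->F, B3->T, B4->F; outcomes B1=F, B2=S, B3=T, B4=F
input #3, n=-1, p=15: events B2->E, B1->F, B3->F, B4->T; outcomes B1=F, B2=E, B3=F, B4=T
input #4, n=1, p=10: events B2->E, B1->T, B3->T, B4->F; outcomes B1=T, B2=E, B3=T, B4=F
input #5, n=0, p=7: events B2->S, B1->F, B3->F, B4->F; outcomes B1=F, B2=S, B3=F, B4=F
the full pool covers 8 outcomes: B1=T, B1=F, B2=S, B2=E, B3=T, B3=F, B4=T, B4=F
no size-1 subset reaches all 8 outcomes (best union: 4/8)
no size-2 subset reaches all 8 outcomes (best union: 7/8)
size 3: inputs {1, 2, 4} cover all 8 outcomes, and no lexicographically smaller subset of this size does

Answer: 3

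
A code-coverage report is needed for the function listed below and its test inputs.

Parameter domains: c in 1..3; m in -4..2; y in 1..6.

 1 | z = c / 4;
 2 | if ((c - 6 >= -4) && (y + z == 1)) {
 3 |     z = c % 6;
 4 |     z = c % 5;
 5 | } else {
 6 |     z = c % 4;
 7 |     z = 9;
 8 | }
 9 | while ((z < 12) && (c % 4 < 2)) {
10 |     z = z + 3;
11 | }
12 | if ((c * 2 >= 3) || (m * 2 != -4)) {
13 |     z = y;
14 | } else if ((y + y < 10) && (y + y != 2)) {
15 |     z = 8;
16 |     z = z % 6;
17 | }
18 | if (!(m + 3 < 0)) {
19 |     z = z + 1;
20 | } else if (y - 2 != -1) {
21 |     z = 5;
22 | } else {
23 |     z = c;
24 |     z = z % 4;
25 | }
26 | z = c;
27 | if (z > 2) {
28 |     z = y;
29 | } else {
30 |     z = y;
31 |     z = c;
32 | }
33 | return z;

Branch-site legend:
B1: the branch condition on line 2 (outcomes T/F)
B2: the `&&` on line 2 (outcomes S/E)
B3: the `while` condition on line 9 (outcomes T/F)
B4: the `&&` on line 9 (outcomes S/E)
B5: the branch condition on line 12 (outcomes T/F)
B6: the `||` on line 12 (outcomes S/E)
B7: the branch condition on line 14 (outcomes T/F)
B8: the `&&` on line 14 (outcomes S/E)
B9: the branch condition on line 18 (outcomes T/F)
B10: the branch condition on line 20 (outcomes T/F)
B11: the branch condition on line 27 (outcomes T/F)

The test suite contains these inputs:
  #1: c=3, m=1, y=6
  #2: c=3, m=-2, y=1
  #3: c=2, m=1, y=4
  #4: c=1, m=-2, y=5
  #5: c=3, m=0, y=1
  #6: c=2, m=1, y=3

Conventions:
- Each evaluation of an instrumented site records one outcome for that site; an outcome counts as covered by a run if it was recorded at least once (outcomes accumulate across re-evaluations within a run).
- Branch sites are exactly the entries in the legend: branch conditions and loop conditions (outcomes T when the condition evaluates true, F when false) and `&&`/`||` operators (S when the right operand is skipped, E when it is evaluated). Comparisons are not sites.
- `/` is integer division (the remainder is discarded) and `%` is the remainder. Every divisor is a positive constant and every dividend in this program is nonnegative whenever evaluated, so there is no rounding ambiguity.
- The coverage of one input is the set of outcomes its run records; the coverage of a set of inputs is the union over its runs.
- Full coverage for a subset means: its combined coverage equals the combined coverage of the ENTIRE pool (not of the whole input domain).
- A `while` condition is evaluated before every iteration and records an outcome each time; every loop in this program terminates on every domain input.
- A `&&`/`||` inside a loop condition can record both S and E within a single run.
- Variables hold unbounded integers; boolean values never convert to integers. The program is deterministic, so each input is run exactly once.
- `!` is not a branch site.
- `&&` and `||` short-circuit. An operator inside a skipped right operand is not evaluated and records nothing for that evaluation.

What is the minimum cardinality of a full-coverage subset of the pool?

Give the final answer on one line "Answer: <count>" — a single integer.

input #1 (c=3, m=1, y=6): covers B1=F, B2=E, B3=F, B4=E, B5=T, B6=S, B9=T, B11=T
input #2 (c=3, m=-2, y=1): covers B1=T, B2=E, B3=F, B4=E, B5=T, B6=S, B9=T, B11=T
input #3 (c=2, m=1, y=4): covers B1=F, B2=E, B3=F, B4=E, B5=T, B6=S, B9=T, B11=F
input #4 (c=1, m=-2, y=5): covers B1=F, B2=S, B3=T, B3=F, B4=S, B4=E, B5=F, B6=E, B7=F, B8=S, B9=T, B11=F
input #5 (c=3, m=0, y=1): covers B1=T, B2=E, B3=F, B4=E, B5=T, B6=S, B9=T, B11=T
input #6 (c=2, m=1, y=3): covers B1=F, B2=E, B3=F, B4=E, B5=T, B6=S, B9=T, B11=F
together the pool reaches 17 outcomes: B1=T, B1=F, B2=S, B2=E, B3=T, B3=F, B4=S, B4=E, B5=T, B5=F, B6=S, B6=E, B7=F, B8=S, B9=T, B11=T, B11=F
size 1 is not enough: best union over all size-1 subsets is 12/17
inputs {2, 4} (size 2) cover everything; no size-2 subset with a lexicographically smaller index list covers all 17

Answer: 2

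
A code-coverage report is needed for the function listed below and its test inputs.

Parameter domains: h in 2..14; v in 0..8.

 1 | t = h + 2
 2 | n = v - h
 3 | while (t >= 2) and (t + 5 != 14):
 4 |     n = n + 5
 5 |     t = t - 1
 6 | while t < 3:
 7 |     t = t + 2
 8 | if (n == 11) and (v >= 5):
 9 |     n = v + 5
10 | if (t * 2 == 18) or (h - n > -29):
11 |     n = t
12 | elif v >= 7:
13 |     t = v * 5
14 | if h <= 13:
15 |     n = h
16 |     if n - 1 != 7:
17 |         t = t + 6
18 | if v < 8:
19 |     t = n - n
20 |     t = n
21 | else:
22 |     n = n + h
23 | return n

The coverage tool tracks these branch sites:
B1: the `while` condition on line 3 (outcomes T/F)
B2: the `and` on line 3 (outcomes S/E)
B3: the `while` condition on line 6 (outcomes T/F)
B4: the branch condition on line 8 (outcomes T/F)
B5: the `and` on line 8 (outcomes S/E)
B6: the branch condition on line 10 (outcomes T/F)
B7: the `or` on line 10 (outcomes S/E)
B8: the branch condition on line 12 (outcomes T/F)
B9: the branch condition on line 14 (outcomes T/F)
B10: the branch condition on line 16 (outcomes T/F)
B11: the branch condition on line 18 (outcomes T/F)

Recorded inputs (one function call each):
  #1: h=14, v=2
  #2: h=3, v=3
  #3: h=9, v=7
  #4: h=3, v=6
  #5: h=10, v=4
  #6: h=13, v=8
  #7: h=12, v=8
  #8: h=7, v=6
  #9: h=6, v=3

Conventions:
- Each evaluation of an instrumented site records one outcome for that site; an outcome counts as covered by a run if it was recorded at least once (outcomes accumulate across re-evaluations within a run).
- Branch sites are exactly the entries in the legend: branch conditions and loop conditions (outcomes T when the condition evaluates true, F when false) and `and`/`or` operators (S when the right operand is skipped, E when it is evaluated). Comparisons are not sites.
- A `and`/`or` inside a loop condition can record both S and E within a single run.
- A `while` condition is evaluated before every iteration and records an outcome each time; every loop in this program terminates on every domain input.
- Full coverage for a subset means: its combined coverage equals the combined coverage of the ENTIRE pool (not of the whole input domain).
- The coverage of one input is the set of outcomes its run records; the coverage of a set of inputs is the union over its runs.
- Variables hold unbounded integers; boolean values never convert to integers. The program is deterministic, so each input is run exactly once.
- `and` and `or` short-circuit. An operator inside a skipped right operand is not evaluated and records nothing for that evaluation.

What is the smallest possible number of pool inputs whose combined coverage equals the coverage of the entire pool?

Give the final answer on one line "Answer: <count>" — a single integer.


test 1 (h=14, v=2) fires B2->E, B1->T, B2->E, B1->T, B2->E, B1->T, B2->E, B1->T, B2->E, B1->T, B2->E, B1->T, B2->E, B1->T, ...; hits B1=T, B1=F, B2=E, B3=F, B4=F, B5=S, B6=T, B7=S, B9=F, B11=T
test 2 (h=3, v=3) fires B2->E, B1->T, B2->E, B1->T, B2->E, B1->T, B2->E, B1->T, B2->S, B1->F, B3->T, B3->F, B5->S, B4->F, ...; hits B1=T, B1=F, B2=S, B2=E, B3=T, B3=F, B4=F, B5=S, B6=T, B7=E, B9=T, B10=T, B11=T
test 3 (h=9, v=7) fires B2->E, B1->T, B2->E, B1->T, B2->E, B1->F, B3->F, B5->S, B4->F, B7->S, B6->T, B9->T, B10->T, B11->T; hits B1=T, B1=F, B2=E, B3=F, B4=F, B5=S, B6=T, B7=S, B9=T, B10=T, B11=T
test 4 (h=3, v=6) fires B2->E, B1->T, B2->E, B1->T, B2->E, B1->T, B2->E, B1->T, B2->S, B1->F, B3->T, B3->F, B5->S, B4->F, ...; hits B1=T, B1=F, B2=S, B2=E, B3=T, B3=F, B4=F, B5=S, B6=T, B7=E, B9=T, B10=T, B11=T
test 5 (h=10, v=4) fires B2->E, B1->T, B2->E, B1->T, B2->E, B1->T, B2->E, B1->F, B3->F, B5->S, B4->F, B7->S, B6->T, B9->T, ...; hits B1=T, B1=F, B2=E, B3=F, B4=F, B5=S, B6=T, B7=S, B9=T, B10=T, B11=T
test 6 (h=13, v=8) fires B2->E, B1->T, B2->E, B1->T, B2->E, B1->T, B2->E, B1->T, B2->E, B1->T, B2->E, B1->T, B2->E, B1->F, ...; hits B1=T, B1=F, B2=E, B3=F, B4=F, B5=S, B6=T, B7=S, B9=T, B10=T, B11=F
test 7 (h=12, v=8) fires B2->E, B1->T, B2->E, B1->T, B2->E, B1->T, B2->E, B1->T, B2->E, B1->T, B2->E, B1->F, B3->F, B5->S, ...; hits B1=T, B1=F, B2=E, B3=F, B4=F, B5=S, B6=T, B7=S, B9=T, B10=T, B11=F
test 8 (h=7, v=6) fires B2->E, B1->F, B3->F, B5->S, B4->F, B7->S, B6->T, B9->T, B10->T, B11->T; hits B1=F, B2=E, B3=F, B4=F, B5=S, B6=T, B7=S, B9=T, B10=T, B11=T
test 9 (h=6, v=3) fires B2->E, B1->T, B2->E, B1->T, B2->E, B1->T, B2->E, B1->T, B2->E, B1->T, B2->E, B1->T, B2->E, B1->T, ...; hits B1=T, B1=F, B2=S, B2=E, B3=T, B3=F, B4=F, B5=S, B6=T, B7=E, B9=T, B10=T, B11=T
the full pool covers 16 outcomes: B1=T, B1=F, B2=S, B2=E, B3=T, B3=F, B4=F, B5=S, B6=T, B7=S, B7=E, B9=T, B9=F, B10=T, B11=T, B11=F
checked all size-1 subsets: none covers 16 outcomes (max 13/16)
checked all size-2 subsets: none covers 16 outcomes (max 15/16)
size 3: inputs {1, 2, 6} cover all 16 outcomes, and no lexicographically smaller subset of this size does
Answer: 3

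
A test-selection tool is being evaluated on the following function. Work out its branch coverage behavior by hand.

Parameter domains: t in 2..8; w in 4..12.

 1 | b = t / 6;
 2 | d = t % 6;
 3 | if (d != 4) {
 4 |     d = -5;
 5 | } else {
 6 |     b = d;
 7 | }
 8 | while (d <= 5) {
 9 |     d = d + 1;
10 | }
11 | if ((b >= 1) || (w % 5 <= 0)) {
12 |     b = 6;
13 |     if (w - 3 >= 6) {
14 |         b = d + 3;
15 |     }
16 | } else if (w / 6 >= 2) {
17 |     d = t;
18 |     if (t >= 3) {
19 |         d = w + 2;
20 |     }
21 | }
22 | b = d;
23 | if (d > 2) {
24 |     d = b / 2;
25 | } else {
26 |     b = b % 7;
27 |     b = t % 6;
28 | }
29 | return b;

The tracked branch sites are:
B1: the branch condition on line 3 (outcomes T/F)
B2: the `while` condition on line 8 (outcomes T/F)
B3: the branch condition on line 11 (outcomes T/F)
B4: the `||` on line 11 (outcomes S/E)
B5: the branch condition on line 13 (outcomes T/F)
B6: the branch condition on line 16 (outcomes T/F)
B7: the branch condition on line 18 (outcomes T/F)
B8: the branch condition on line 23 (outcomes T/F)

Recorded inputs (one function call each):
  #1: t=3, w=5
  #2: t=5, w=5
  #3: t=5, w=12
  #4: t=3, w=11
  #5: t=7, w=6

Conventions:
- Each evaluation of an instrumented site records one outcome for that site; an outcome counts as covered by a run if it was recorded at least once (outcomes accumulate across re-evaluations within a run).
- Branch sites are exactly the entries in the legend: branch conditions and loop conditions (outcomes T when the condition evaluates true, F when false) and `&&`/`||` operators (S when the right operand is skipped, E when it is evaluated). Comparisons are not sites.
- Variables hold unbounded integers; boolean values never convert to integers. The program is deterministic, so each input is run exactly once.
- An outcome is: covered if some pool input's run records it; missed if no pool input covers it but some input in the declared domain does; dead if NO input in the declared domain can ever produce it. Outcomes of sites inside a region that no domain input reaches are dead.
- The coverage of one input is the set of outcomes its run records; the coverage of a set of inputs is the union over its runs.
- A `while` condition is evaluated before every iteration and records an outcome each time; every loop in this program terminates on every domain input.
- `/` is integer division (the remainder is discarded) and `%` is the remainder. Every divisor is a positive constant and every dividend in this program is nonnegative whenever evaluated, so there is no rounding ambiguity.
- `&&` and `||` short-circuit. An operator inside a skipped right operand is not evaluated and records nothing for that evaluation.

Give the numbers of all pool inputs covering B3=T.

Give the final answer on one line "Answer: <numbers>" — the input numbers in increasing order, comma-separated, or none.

input #1 (t=3, w=5): produces B3=T
input #2 (t=5, w=5): produces B3=T
input #3 (t=5, w=12): does not produce B3=T
input #4 (t=3, w=11): does not produce B3=T
input #5 (t=7, w=6): produces B3=T

Answer: 1, 2, 5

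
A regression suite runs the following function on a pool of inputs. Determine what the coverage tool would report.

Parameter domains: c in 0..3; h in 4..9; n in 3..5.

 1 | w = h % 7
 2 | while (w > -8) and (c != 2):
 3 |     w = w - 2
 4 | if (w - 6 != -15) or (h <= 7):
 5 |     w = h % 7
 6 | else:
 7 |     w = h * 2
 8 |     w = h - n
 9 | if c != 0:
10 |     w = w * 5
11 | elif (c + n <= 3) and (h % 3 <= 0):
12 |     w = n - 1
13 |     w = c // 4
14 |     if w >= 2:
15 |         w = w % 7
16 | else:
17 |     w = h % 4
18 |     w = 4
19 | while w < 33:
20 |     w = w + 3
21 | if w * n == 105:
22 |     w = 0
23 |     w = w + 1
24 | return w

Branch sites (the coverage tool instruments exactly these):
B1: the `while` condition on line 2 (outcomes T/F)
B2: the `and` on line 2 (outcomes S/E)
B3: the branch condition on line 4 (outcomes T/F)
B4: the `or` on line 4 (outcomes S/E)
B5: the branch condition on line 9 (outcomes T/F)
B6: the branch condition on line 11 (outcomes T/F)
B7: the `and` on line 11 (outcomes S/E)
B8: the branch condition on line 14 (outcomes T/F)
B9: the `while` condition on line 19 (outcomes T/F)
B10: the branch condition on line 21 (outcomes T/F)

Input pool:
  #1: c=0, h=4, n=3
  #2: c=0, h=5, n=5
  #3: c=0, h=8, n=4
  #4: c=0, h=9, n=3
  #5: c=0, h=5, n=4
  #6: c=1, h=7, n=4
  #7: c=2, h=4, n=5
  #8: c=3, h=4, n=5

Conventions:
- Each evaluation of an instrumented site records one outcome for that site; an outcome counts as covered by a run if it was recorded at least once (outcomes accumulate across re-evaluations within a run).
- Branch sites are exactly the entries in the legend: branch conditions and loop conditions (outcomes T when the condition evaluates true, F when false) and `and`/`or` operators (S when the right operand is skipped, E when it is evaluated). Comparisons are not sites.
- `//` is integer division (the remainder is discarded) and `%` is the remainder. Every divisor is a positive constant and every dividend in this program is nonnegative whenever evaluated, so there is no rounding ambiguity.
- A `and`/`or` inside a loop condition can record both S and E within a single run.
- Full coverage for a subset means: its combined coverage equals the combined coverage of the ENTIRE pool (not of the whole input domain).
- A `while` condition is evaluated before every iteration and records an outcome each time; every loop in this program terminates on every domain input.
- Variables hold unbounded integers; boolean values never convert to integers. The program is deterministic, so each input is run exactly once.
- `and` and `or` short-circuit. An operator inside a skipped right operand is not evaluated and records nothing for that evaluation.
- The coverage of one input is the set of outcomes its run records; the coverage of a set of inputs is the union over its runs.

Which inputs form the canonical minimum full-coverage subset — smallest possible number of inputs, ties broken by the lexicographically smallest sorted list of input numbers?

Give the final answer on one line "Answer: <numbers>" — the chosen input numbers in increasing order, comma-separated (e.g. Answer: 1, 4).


test 1 (c=0, h=4, n=3) hits B1=T, B1=F, B2=S, B2=E, B3=T, B4=S, B5=F, B6=F, B7=E, B9=T, B9=F, B10=F
test 2 (c=0, h=5, n=5) hits B1=T, B1=F, B2=S, B2=E, B3=T, B4=E, B5=F, B6=F, B7=S, B9=T, B9=F, B10=F
test 3 (c=0, h=8, n=4) hits B1=T, B1=F, B2=S, B2=E, B3=F, B4=E, B5=F, B6=F, B7=S, B9=T, B9=F, B10=F
test 4 (c=0, h=9, n=3) hits B1=T, B1=F, B2=S, B2=E, B3=T, B4=S, B5=F, B6=T, B7=E, B8=F, B9=T, B9=F, B10=F
test 5 (c=0, h=5, n=4) hits B1=T, B1=F, B2=S, B2=E, B3=T, B4=E, B5=F, B6=F, B7=S, B9=T, B9=F, B10=F
test 6 (c=1, h=7, n=4) hits B1=T, B1=F, B2=S, B2=E, B3=T, B4=S, B5=T, B9=T, B9=F, B10=F
test 7 (c=2, h=4, n=5) hits B1=F, B2=E, B3=T, B4=S, B5=T, B9=T, B9=F, B10=F
test 8 (c=3, h=4, n=5) hits B1=T, B1=F, B2=S, B2=E, B3=T, B4=S, B5=T, B9=T, B9=F, B10=F
union over all inputs: B1=T, B1=F, B2=S, B2=E, B3=T, B3=F, B4=S, B4=E, B5=T, B5=F, B6=T, B6=F, B7=S, B7=E, B8=F, B9=T, B9=F, B10=F (18 outcomes)
size 1 is not enough: best union over all size-1 subsets is 13/18
size 2 is not enough: best union over all size-2 subsets is 17/18
the canonical winner is {3, 4, 6}: size 3, full 18-outcome coverage, earliest index list among size-3 covers
Answer: 3, 4, 6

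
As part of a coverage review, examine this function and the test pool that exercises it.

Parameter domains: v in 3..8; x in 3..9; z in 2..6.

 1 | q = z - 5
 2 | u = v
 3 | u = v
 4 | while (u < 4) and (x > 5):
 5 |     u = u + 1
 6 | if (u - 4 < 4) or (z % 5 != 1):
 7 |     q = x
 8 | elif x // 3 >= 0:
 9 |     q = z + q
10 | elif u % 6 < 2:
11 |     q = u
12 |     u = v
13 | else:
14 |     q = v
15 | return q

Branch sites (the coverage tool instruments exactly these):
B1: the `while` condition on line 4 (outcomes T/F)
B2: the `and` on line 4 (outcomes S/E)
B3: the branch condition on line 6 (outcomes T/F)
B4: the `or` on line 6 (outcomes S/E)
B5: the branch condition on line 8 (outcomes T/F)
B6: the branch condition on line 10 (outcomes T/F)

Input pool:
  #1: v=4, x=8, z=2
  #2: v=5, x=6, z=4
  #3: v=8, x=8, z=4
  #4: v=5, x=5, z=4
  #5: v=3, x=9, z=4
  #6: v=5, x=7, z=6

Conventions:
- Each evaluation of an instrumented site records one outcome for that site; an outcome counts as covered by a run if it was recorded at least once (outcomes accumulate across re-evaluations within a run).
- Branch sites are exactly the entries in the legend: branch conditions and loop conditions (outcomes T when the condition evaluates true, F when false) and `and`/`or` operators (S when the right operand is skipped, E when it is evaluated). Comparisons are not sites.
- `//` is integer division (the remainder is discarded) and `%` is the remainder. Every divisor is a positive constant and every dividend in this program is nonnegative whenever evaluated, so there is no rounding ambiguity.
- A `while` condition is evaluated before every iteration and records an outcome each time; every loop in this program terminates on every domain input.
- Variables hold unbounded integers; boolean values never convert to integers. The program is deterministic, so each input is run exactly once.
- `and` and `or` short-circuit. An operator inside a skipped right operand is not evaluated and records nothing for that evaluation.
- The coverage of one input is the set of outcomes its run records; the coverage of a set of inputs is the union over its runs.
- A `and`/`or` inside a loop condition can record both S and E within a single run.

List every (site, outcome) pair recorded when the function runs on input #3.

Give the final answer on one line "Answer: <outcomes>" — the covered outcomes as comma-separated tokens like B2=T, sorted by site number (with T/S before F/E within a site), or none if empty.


Running input #3 (v=8, x=8, z=4), event by event:
  B2->S, B1->F, B4->E, B3->T
deduplicating events, the covered set is: B1=F, B2=S, B3=T, B4=E
Answer: B1=F, B2=S, B3=T, B4=E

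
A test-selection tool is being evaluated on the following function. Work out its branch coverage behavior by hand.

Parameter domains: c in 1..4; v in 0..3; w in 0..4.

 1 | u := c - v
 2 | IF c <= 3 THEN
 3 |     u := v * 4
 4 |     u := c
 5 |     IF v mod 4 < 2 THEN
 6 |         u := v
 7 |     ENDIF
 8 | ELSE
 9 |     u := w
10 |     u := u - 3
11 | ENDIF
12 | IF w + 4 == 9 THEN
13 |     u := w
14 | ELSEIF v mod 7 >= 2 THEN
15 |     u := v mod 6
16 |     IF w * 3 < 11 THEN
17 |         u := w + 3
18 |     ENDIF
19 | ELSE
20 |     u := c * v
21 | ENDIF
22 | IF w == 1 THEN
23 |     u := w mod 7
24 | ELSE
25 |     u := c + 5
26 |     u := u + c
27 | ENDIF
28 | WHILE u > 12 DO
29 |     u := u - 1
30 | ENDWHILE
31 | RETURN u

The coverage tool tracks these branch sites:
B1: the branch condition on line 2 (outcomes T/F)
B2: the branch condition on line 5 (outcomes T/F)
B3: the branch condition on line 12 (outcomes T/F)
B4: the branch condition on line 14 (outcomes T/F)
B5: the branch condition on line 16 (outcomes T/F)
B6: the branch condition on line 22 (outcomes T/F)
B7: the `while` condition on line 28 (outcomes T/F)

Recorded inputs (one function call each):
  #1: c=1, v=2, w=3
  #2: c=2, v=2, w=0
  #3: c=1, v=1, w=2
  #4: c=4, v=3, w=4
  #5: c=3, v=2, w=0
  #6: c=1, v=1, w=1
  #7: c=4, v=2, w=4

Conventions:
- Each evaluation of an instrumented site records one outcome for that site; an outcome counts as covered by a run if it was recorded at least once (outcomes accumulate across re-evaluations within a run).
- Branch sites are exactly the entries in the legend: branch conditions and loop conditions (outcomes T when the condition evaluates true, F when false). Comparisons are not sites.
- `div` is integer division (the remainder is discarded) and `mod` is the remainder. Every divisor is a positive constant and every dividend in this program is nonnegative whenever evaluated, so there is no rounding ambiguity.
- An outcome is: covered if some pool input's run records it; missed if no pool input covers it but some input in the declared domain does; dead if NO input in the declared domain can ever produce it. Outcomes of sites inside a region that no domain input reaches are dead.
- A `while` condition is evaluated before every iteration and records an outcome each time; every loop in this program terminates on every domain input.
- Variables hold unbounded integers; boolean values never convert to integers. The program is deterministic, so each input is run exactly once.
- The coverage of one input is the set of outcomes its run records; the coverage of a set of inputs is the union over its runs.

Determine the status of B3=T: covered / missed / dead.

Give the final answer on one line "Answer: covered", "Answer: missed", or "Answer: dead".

no pool input records B3=T
checking all 80 inputs in the declared domain: B3=T is never recorded -> dead

Answer: dead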